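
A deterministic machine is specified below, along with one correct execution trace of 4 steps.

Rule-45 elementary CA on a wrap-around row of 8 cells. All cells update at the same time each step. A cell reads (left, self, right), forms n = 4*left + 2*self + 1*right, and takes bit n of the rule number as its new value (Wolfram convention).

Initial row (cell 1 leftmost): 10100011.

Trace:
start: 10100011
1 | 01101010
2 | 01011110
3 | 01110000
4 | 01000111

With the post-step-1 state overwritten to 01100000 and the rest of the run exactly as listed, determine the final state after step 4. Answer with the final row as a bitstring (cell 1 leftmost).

10001010

state after step 1 := 01100000
2 | 01001111
3 | 11001000
4 | 10001010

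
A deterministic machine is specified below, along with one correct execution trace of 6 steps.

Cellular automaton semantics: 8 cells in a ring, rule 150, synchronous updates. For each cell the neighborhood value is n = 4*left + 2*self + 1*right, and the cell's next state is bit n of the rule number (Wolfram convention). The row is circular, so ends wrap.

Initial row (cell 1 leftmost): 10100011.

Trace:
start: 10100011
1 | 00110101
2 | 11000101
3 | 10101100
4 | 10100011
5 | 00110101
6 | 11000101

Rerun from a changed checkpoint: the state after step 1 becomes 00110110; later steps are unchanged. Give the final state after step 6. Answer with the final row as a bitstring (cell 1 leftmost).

state after step 1 := 00110110
2 | 01000001
3 | 01100011
4 | 00010100
5 | 00110110
6 | 01000001

01000001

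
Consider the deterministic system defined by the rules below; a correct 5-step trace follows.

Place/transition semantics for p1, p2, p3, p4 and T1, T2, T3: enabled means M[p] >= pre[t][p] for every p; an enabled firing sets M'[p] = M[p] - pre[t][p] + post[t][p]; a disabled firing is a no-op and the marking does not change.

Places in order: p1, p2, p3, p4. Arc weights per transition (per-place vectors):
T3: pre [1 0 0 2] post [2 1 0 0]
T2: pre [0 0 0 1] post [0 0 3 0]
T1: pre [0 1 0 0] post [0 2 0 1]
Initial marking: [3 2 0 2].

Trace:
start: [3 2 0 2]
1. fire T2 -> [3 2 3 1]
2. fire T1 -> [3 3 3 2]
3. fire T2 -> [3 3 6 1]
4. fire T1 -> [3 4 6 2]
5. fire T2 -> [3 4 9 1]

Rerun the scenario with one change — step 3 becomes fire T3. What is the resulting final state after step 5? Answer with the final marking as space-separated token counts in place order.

4 5 6 0

(re-executing from step 3 with the substitution; state before step 3: [3 3 3 2])
3. fire T3 -> [4 4 3 0]
4. fire T1 -> [4 5 3 1]
5. fire T2 -> [4 5 6 0]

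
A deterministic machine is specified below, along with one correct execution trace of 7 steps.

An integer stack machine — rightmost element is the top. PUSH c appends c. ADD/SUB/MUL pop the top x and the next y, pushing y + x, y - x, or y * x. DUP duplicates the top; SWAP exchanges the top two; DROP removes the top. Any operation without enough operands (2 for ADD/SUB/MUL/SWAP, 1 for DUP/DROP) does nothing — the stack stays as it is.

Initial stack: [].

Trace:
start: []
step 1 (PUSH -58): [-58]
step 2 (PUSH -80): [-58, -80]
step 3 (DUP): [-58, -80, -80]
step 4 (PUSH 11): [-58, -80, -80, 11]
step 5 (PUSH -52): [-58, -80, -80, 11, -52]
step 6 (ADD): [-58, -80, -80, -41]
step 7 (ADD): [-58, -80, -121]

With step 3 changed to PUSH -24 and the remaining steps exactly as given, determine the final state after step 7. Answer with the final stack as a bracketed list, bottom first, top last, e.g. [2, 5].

[-58, -80, -65]

(re-executing from step 3 with the substitution; state before step 3: [-58, -80])
step 3 (PUSH -24): [-58, -80, -24]
step 4 (PUSH 11): [-58, -80, -24, 11]
step 5 (PUSH -52): [-58, -80, -24, 11, -52]
step 6 (ADD): [-58, -80, -24, -41]
step 7 (ADD): [-58, -80, -65]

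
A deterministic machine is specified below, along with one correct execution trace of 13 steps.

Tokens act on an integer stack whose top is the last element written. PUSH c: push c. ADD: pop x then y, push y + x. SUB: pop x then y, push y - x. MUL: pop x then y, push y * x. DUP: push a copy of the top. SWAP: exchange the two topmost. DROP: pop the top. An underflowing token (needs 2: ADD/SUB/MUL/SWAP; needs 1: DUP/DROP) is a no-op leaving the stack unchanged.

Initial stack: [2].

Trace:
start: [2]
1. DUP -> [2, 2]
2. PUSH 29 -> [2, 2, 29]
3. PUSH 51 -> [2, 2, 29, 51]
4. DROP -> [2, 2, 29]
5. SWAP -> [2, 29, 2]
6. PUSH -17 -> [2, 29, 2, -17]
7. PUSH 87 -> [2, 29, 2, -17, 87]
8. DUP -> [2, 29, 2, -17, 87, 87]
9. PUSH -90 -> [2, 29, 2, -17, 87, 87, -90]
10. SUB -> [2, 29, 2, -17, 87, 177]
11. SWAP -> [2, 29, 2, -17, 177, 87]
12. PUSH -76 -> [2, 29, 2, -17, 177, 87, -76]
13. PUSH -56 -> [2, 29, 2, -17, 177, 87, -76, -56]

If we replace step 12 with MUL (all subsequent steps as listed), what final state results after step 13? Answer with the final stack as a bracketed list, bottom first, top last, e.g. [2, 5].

[2, 29, 2, -17, 15399, -56]

(re-executing from step 12 with the substitution; state before step 12: [2, 29, 2, -17, 177, 87])
12. MUL -> [2, 29, 2, -17, 15399]
13. PUSH -56 -> [2, 29, 2, -17, 15399, -56]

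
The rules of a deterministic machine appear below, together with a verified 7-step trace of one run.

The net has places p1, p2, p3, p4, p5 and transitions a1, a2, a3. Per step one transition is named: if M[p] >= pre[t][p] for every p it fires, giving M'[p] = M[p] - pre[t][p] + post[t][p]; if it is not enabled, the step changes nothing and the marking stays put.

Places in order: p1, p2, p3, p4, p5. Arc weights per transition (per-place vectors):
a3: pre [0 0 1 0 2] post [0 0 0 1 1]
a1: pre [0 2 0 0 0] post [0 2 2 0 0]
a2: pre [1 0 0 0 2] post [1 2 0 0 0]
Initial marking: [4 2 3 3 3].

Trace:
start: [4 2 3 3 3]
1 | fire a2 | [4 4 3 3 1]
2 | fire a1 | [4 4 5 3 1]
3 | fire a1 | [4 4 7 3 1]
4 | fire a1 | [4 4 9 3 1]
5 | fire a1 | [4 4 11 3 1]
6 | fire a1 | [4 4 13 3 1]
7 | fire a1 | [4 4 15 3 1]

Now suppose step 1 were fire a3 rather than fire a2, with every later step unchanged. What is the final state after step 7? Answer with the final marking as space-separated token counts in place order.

(re-executing from step 1 with the substitution; state before step 1: [4 2 3 3 3])
1 | fire a3 | [4 2 2 4 2]
2 | fire a1 | [4 2 4 4 2]
3 | fire a1 | [4 2 6 4 2]
4 | fire a1 | [4 2 8 4 2]
5 | fire a1 | [4 2 10 4 2]
6 | fire a1 | [4 2 12 4 2]
7 | fire a1 | [4 2 14 4 2]

4 2 14 4 2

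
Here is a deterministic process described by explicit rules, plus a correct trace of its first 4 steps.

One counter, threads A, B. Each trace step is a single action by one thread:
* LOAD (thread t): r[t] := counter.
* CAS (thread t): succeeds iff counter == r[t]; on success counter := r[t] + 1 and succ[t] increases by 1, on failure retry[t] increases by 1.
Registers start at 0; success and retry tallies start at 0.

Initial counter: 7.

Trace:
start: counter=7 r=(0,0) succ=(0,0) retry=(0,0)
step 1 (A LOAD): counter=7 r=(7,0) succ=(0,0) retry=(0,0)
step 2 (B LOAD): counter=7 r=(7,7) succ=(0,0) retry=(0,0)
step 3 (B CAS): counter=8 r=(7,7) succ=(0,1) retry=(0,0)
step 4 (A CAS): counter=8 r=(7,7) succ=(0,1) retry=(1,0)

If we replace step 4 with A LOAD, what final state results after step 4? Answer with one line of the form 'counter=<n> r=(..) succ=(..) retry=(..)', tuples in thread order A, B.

(re-executing from step 4 with the substitution; state before step 4: counter=8 r=(7,7) succ=(0,1) retry=(0,0))
step 4 (A LOAD): counter=8 r=(8,7) succ=(0,1) retry=(0,0)

counter=8 r=(8,7) succ=(0,1) retry=(0,0)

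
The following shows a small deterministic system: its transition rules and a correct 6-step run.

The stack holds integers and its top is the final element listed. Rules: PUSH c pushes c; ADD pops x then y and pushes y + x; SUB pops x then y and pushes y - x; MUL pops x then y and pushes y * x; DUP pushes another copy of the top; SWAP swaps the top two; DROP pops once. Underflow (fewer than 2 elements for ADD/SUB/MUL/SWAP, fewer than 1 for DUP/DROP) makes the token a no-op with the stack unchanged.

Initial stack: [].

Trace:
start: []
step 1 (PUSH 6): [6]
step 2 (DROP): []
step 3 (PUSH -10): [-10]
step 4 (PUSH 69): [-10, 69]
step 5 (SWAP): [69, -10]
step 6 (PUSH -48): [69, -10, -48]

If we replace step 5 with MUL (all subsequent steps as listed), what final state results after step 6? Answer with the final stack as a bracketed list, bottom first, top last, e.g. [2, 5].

(re-executing from step 5 with the substitution; state before step 5: [-10, 69])
step 5 (MUL): [-690]
step 6 (PUSH -48): [-690, -48]

[-690, -48]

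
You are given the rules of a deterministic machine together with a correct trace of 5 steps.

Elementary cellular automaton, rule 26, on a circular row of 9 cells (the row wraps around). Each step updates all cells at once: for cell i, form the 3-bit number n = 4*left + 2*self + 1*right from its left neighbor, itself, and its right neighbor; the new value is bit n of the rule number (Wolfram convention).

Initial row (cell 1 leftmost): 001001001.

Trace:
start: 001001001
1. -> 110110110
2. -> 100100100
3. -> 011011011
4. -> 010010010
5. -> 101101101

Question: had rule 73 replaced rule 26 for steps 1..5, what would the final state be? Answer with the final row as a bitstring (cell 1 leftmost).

000000000

(re-executing steps 1..5 under rule 73; state before step 1: 001001001)
1. -> 000000000
2. -> 111111111
3. -> 000000000
4. -> 111111111
5. -> 000000000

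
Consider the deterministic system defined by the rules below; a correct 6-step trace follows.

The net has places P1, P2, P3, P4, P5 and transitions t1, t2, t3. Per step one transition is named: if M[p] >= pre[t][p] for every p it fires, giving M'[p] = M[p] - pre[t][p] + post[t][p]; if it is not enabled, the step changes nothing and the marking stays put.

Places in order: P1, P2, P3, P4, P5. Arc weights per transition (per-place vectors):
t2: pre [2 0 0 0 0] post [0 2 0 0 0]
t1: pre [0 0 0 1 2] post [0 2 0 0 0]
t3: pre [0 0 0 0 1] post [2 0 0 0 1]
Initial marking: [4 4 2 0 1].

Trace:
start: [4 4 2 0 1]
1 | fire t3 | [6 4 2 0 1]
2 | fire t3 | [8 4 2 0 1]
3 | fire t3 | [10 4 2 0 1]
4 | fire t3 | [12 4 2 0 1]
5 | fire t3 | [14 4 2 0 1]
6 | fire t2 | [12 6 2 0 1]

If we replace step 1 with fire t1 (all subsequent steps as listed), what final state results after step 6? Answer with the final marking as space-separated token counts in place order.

10 6 2 0 1

(re-executing from step 1 with the substitution; state before step 1: [4 4 2 0 1])
1 | fire t1 | [4 4 2 0 1]
2 | fire t3 | [6 4 2 0 1]
3 | fire t3 | [8 4 2 0 1]
4 | fire t3 | [10 4 2 0 1]
5 | fire t3 | [12 4 2 0 1]
6 | fire t2 | [10 6 2 0 1]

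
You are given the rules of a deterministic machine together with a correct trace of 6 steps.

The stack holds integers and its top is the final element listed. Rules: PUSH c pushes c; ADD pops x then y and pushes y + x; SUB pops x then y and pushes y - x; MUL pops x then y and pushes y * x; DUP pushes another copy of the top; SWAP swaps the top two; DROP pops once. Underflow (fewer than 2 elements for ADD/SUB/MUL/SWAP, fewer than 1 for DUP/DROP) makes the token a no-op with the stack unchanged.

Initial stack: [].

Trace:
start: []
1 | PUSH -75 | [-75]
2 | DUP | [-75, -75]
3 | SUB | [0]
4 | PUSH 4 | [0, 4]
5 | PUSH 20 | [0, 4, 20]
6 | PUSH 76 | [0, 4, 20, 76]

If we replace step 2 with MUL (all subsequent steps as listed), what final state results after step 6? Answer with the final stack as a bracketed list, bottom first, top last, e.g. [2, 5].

[-75, 4, 20, 76]

(re-executing from step 2 with the substitution; state before step 2: [-75])
2 | MUL | [-75]
3 | SUB | [-75]
4 | PUSH 4 | [-75, 4]
5 | PUSH 20 | [-75, 4, 20]
6 | PUSH 76 | [-75, 4, 20, 76]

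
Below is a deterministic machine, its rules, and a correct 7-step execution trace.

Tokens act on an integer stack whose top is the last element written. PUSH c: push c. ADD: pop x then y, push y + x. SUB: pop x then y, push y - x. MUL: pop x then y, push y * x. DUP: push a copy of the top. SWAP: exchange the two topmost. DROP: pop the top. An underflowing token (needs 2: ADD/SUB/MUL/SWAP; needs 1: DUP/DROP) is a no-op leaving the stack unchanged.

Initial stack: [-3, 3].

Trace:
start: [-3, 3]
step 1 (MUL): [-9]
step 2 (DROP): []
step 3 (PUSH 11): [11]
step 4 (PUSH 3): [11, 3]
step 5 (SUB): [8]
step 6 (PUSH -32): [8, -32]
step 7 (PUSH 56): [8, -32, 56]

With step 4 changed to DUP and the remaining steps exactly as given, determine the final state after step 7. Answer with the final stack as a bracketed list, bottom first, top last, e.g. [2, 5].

[0, -32, 56]

(re-executing from step 4 with the substitution; state before step 4: [11])
step 4 (DUP): [11, 11]
step 5 (SUB): [0]
step 6 (PUSH -32): [0, -32]
step 7 (PUSH 56): [0, -32, 56]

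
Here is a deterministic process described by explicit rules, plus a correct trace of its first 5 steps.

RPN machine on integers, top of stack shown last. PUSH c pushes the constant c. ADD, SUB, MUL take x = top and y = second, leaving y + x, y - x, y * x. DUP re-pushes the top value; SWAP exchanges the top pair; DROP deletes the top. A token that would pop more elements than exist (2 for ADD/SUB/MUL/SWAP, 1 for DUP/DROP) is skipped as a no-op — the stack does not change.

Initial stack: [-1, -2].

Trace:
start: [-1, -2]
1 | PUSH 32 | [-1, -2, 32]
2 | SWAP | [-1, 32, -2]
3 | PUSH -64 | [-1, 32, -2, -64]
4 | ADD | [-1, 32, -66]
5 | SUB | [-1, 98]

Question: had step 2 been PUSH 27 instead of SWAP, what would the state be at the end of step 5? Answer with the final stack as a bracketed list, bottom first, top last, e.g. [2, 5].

(re-executing from step 2 with the substitution; state before step 2: [-1, -2, 32])
2 | PUSH 27 | [-1, -2, 32, 27]
3 | PUSH -64 | [-1, -2, 32, 27, -64]
4 | ADD | [-1, -2, 32, -37]
5 | SUB | [-1, -2, 69]

[-1, -2, 69]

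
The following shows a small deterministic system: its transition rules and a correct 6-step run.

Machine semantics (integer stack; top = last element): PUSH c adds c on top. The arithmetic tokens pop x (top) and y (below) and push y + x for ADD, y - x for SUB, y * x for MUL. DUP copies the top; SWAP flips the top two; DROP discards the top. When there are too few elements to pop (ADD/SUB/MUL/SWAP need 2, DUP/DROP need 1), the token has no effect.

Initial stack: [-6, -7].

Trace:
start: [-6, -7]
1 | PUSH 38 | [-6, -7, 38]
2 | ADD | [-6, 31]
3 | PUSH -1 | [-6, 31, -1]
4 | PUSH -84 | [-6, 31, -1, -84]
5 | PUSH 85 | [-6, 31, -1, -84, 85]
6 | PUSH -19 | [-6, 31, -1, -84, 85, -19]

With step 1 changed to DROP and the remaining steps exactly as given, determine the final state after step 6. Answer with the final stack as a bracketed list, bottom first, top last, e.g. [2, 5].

(re-executing from step 1 with the substitution; state before step 1: [-6, -7])
1 | DROP | [-6]
2 | ADD | [-6]
3 | PUSH -1 | [-6, -1]
4 | PUSH -84 | [-6, -1, -84]
5 | PUSH 85 | [-6, -1, -84, 85]
6 | PUSH -19 | [-6, -1, -84, 85, -19]

[-6, -1, -84, 85, -19]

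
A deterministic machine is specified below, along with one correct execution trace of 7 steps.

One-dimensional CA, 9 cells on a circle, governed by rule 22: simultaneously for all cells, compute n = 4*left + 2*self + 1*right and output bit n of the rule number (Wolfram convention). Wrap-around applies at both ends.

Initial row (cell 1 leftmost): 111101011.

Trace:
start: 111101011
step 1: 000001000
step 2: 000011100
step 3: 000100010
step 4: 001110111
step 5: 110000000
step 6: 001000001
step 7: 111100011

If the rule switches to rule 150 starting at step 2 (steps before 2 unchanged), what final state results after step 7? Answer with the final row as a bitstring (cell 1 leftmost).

(re-executing steps 2..7 under rule 150; state before step 2: 000001000)
step 2: 000011100
step 3: 000101010
step 4: 001101011
step 5: 110001000
step 6: 001011101
step 7: 111001001

111001001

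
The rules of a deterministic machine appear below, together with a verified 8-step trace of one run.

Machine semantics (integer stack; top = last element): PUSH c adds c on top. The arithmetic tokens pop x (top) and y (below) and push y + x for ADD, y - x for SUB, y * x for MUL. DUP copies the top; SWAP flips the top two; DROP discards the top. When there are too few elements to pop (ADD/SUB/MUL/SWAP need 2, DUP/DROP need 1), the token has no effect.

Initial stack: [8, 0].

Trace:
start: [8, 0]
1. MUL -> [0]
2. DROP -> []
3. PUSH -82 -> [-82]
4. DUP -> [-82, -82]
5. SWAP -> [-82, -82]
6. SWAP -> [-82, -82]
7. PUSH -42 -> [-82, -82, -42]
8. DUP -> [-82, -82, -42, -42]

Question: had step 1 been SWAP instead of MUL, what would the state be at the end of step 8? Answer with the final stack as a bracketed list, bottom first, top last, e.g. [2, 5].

[0, -82, -82, -42, -42]

(re-executing from step 1 with the substitution; state before step 1: [8, 0])
1. SWAP -> [0, 8]
2. DROP -> [0]
3. PUSH -82 -> [0, -82]
4. DUP -> [0, -82, -82]
5. SWAP -> [0, -82, -82]
6. SWAP -> [0, -82, -82]
7. PUSH -42 -> [0, -82, -82, -42]
8. DUP -> [0, -82, -82, -42, -42]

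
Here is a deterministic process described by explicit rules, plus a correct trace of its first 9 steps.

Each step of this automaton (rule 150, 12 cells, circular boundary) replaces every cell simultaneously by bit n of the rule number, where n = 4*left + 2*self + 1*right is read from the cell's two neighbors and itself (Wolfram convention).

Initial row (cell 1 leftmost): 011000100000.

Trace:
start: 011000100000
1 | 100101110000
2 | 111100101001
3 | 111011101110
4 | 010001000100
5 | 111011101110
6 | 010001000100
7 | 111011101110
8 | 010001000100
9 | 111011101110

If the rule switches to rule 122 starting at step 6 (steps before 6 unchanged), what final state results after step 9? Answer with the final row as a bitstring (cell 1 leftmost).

(re-executing steps 6..9 under rule 122; state before step 6: 111011101110)
6 | 101110111011
7 | 111011101110
8 | 101110111011
9 | 111011101110

111011101110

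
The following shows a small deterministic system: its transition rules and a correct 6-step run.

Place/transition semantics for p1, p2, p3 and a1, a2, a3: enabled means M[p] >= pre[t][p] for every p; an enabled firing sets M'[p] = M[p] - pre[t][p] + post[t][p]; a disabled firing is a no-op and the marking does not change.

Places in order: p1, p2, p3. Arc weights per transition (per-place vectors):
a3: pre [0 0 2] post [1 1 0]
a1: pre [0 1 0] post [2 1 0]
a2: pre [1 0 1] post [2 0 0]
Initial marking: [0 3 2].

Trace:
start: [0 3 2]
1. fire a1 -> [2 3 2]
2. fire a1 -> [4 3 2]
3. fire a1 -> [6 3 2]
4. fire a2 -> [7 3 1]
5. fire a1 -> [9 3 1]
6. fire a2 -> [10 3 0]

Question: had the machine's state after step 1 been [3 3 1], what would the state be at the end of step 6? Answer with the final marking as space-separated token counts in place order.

state after step 1 := [3 3 1]
2. fire a1 -> [5 3 1]
3. fire a1 -> [7 3 1]
4. fire a2 -> [8 3 0]
5. fire a1 -> [10 3 0]
6. fire a2 -> [10 3 0]

10 3 0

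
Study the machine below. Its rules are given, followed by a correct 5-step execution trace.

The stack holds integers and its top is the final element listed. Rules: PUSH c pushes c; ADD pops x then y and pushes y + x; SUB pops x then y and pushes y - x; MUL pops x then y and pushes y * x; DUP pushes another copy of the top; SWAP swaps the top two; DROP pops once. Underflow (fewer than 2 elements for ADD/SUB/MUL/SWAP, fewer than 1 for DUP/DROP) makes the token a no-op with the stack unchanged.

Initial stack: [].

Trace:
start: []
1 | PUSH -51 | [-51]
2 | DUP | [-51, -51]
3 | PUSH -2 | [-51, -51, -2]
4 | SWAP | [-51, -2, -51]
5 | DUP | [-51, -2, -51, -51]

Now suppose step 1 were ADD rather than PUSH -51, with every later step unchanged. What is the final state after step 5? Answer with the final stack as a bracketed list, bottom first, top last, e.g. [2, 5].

(re-executing from step 1 with the substitution; state before step 1: [])
1 | ADD | []
2 | DUP | []
3 | PUSH -2 | [-2]
4 | SWAP | [-2]
5 | DUP | [-2, -2]

[-2, -2]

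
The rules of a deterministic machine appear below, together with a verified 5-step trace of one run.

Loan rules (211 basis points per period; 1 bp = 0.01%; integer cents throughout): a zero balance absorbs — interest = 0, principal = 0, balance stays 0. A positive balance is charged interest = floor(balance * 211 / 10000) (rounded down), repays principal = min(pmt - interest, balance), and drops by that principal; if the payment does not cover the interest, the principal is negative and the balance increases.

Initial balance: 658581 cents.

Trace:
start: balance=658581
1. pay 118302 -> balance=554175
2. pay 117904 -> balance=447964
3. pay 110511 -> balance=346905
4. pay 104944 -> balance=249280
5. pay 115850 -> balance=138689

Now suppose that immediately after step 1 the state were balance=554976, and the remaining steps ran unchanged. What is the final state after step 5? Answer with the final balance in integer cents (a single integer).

state after step 1 := balance=554976
2. pay 117904 -> balance=448781
3. pay 110511 -> balance=347739
4. pay 104944 -> balance=250132
5. pay 115850 -> balance=139559

139559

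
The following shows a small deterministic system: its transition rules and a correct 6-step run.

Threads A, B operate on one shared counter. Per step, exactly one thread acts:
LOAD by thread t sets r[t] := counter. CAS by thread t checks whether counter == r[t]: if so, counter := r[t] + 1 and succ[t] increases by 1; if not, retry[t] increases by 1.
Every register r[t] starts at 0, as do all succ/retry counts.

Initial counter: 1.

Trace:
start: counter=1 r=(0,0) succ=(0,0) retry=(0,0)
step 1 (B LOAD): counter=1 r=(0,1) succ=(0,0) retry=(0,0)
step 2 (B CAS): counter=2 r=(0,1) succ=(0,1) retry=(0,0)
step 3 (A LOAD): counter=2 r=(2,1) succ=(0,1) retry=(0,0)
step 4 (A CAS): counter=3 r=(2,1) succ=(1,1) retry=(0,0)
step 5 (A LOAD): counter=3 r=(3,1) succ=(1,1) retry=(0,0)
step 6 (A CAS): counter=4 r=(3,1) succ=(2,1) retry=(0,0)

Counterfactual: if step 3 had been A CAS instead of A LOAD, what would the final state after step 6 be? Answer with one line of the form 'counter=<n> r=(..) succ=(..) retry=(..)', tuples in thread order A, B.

counter=3 r=(2,1) succ=(1,1) retry=(2,0)

(re-executing from step 3 with the substitution; state before step 3: counter=2 r=(0,1) succ=(0,1) retry=(0,0))
step 3 (A CAS): counter=2 r=(0,1) succ=(0,1) retry=(1,0)
step 4 (A CAS): counter=2 r=(0,1) succ=(0,1) retry=(2,0)
step 5 (A LOAD): counter=2 r=(2,1) succ=(0,1) retry=(2,0)
step 6 (A CAS): counter=3 r=(2,1) succ=(1,1) retry=(2,0)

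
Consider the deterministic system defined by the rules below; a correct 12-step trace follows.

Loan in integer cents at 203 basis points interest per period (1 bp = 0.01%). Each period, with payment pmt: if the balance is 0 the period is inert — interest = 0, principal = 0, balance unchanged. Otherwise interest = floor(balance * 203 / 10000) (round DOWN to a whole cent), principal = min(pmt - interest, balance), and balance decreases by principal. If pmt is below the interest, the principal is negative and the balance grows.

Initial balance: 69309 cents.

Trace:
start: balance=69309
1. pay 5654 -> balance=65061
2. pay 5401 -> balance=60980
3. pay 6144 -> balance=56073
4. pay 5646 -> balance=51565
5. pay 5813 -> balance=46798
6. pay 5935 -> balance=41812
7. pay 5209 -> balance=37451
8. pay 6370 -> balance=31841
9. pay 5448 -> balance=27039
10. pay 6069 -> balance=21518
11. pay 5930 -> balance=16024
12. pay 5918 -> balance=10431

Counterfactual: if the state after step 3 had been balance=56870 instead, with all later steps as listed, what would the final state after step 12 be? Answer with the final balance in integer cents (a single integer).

11387

state after step 3 := balance=56870
4. pay 5646 -> balance=52378
5. pay 5813 -> balance=47628
6. pay 5935 -> balance=42659
7. pay 5209 -> balance=38315
8. pay 6370 -> balance=32722
9. pay 5448 -> balance=27938
10. pay 6069 -> balance=22436
11. pay 5930 -> balance=16961
12. pay 5918 -> balance=11387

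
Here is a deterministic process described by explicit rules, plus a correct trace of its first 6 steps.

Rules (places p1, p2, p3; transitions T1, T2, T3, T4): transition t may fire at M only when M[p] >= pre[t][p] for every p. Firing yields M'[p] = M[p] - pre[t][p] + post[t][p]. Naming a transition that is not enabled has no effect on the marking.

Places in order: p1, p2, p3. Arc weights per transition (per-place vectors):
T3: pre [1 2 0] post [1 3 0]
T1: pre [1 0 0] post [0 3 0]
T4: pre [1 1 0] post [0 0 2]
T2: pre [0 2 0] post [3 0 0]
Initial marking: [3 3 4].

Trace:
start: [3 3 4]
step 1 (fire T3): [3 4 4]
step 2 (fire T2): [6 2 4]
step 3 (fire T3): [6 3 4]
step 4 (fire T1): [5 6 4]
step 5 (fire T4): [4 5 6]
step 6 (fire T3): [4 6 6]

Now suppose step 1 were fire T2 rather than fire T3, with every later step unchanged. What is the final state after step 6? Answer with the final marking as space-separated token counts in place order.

(re-executing from step 1 with the substitution; state before step 1: [3 3 4])
step 1 (fire T2): [6 1 4]
step 2 (fire T2): [6 1 4]
step 3 (fire T3): [6 1 4]
step 4 (fire T1): [5 4 4]
step 5 (fire T4): [4 3 6]
step 6 (fire T3): [4 4 6]

4 4 6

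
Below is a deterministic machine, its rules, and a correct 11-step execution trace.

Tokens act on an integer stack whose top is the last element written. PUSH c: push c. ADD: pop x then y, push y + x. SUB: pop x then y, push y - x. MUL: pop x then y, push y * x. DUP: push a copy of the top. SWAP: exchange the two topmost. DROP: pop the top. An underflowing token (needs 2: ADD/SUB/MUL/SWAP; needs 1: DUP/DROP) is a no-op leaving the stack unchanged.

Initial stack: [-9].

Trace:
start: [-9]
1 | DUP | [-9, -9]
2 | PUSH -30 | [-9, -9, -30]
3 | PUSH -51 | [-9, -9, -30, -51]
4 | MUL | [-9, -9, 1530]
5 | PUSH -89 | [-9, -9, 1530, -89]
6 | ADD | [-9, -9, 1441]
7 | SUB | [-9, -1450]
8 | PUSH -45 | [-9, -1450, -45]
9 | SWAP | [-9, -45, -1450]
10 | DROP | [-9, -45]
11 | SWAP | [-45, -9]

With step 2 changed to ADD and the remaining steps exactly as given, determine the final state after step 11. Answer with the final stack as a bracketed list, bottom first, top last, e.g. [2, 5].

[-45]

(re-executing from step 2 with the substitution; state before step 2: [-9, -9])
2 | ADD | [-18]
3 | PUSH -51 | [-18, -51]
4 | MUL | [918]
5 | PUSH -89 | [918, -89]
6 | ADD | [829]
7 | SUB | [829]
8 | PUSH -45 | [829, -45]
9 | SWAP | [-45, 829]
10 | DROP | [-45]
11 | SWAP | [-45]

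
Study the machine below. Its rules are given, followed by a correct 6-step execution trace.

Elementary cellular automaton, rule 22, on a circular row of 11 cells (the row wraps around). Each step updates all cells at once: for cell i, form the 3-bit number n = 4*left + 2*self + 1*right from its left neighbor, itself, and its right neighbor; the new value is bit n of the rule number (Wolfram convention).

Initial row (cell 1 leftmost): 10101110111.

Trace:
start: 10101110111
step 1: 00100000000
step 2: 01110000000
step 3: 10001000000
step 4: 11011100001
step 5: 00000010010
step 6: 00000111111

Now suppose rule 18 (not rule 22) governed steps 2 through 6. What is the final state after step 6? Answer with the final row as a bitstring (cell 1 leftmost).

(re-executing steps 2..6 under rule 18; state before step 2: 00100000000)
step 2: 01010000000
step 3: 10001000000
step 4: 01010100001
step 5: 00000010010
step 6: 00000101101

00000101101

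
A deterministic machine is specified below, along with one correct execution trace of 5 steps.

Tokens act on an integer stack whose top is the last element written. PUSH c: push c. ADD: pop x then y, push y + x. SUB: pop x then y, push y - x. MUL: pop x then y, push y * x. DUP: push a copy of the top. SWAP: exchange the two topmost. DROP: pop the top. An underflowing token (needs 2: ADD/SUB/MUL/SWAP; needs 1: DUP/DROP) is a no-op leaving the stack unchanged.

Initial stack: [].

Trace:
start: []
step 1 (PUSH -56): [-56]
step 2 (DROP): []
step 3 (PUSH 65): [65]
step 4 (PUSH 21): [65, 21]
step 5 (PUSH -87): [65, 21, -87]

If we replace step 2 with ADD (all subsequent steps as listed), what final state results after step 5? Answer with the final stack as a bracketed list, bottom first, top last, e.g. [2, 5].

[-56, 65, 21, -87]

(re-executing from step 2 with the substitution; state before step 2: [-56])
step 2 (ADD): [-56]
step 3 (PUSH 65): [-56, 65]
step 4 (PUSH 21): [-56, 65, 21]
step 5 (PUSH -87): [-56, 65, 21, -87]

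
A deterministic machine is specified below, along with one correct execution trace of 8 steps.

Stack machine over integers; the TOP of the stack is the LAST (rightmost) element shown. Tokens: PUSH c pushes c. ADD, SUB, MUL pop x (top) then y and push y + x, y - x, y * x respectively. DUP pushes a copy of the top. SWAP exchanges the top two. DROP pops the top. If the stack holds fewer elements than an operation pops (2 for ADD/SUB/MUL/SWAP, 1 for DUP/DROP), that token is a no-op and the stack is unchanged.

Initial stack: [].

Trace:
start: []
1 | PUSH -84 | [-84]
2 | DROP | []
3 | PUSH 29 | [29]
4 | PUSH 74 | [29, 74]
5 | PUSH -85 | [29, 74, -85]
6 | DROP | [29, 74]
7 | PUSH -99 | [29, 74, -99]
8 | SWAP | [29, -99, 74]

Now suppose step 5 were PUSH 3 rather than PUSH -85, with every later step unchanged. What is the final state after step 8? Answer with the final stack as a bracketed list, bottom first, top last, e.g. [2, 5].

[29, -99, 74]

(re-executing from step 5 with the substitution; state before step 5: [29, 74])
5 | PUSH 3 | [29, 74, 3]
6 | DROP | [29, 74]
7 | PUSH -99 | [29, 74, -99]
8 | SWAP | [29, -99, 74]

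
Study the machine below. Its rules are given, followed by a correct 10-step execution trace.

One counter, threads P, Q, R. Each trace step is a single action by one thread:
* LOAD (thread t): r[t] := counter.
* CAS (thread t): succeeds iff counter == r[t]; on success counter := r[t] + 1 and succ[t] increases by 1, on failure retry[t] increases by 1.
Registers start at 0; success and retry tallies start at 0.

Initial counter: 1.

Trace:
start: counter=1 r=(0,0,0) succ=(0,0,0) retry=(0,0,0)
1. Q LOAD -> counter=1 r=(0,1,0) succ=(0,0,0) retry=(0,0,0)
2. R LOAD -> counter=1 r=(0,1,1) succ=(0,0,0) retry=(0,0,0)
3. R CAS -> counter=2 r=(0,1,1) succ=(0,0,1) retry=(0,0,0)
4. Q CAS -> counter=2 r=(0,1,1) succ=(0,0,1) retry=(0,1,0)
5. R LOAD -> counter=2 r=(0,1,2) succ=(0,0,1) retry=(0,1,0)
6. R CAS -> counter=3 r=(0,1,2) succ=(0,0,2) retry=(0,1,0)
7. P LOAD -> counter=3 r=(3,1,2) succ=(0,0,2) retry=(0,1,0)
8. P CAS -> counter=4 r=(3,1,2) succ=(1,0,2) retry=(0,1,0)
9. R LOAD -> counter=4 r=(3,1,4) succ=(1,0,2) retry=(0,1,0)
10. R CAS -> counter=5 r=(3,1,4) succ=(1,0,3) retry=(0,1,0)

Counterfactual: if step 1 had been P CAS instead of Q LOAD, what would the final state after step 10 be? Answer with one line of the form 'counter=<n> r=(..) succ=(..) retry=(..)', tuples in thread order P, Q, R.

counter=5 r=(3,0,4) succ=(1,0,3) retry=(1,1,0)

(re-executing from step 1 with the substitution; state before step 1: counter=1 r=(0,0,0) succ=(0,0,0) retry=(0,0,0))
1. P CAS -> counter=1 r=(0,0,0) succ=(0,0,0) retry=(1,0,0)
2. R LOAD -> counter=1 r=(0,0,1) succ=(0,0,0) retry=(1,0,0)
3. R CAS -> counter=2 r=(0,0,1) succ=(0,0,1) retry=(1,0,0)
4. Q CAS -> counter=2 r=(0,0,1) succ=(0,0,1) retry=(1,1,0)
5. R LOAD -> counter=2 r=(0,0,2) succ=(0,0,1) retry=(1,1,0)
6. R CAS -> counter=3 r=(0,0,2) succ=(0,0,2) retry=(1,1,0)
7. P LOAD -> counter=3 r=(3,0,2) succ=(0,0,2) retry=(1,1,0)
8. P CAS -> counter=4 r=(3,0,2) succ=(1,0,2) retry=(1,1,0)
9. R LOAD -> counter=4 r=(3,0,4) succ=(1,0,2) retry=(1,1,0)
10. R CAS -> counter=5 r=(3,0,4) succ=(1,0,3) retry=(1,1,0)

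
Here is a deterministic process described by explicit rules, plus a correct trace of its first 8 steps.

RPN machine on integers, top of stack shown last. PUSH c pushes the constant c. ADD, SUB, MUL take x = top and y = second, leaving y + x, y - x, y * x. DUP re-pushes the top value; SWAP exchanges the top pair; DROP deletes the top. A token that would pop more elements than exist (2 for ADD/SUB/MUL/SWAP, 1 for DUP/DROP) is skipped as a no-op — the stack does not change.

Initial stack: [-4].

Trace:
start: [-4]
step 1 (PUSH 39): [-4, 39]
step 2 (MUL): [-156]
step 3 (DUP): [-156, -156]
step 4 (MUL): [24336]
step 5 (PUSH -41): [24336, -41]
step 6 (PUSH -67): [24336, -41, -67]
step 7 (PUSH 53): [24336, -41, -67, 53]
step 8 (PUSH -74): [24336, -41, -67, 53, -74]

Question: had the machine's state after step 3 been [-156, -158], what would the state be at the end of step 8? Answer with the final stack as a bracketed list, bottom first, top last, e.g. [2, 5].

[24648, -41, -67, 53, -74]

state after step 3 := [-156, -158]
step 4 (MUL): [24648]
step 5 (PUSH -41): [24648, -41]
step 6 (PUSH -67): [24648, -41, -67]
step 7 (PUSH 53): [24648, -41, -67, 53]
step 8 (PUSH -74): [24648, -41, -67, 53, -74]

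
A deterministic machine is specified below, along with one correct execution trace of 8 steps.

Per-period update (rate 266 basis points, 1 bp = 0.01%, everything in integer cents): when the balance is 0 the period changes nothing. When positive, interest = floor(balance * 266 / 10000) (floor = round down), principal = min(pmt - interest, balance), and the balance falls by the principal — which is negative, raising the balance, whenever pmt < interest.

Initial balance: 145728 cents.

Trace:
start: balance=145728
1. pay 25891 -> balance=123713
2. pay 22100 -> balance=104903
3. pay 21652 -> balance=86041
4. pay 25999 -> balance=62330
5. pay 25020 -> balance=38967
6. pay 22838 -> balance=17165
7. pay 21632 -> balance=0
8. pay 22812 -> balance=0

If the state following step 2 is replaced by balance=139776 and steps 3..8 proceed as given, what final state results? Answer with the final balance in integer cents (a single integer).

state after step 2 := balance=139776
3. pay 21652 -> balance=121842
4. pay 25999 -> balance=99083
5. pay 25020 -> balance=76698
6. pay 22838 -> balance=55900
7. pay 21632 -> balance=35754
8. pay 22812 -> balance=13893

13893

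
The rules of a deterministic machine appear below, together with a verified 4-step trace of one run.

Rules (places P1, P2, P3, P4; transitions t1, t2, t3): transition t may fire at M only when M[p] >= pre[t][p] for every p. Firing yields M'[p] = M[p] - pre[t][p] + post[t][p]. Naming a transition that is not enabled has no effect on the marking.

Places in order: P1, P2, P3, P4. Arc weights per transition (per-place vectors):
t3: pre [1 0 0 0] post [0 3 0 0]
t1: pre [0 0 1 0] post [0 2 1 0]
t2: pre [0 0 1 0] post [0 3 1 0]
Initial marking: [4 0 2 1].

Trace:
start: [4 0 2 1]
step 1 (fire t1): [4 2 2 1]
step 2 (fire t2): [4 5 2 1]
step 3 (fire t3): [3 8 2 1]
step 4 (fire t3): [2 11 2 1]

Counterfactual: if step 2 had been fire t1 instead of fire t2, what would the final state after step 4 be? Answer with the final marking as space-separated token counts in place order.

(re-executing from step 2 with the substitution; state before step 2: [4 2 2 1])
step 2 (fire t1): [4 4 2 1]
step 3 (fire t3): [3 7 2 1]
step 4 (fire t3): [2 10 2 1]

2 10 2 1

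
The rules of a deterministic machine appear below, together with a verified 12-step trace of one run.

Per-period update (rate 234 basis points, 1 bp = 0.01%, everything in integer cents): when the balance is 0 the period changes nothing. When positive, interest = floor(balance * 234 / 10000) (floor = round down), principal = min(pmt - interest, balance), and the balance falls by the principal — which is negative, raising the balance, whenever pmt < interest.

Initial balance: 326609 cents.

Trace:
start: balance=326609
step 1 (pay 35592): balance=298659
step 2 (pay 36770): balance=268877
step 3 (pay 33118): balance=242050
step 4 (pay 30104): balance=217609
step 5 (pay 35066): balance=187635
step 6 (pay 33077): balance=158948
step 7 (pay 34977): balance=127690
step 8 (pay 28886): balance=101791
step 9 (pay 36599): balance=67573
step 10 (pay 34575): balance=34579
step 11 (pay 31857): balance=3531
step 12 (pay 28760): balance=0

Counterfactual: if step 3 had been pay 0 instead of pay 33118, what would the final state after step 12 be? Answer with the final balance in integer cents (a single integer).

(re-executing from step 3 with the substitution; state before step 3: balance=268877)
step 3 (pay 0): balance=275168
step 4 (pay 30104): balance=251502
step 5 (pay 35066): balance=222321
step 6 (pay 33077): balance=194446
step 7 (pay 34977): balance=164019
step 8 (pay 28886): balance=138971
step 9 (pay 36599): balance=105623
step 10 (pay 34575): balance=73519
step 11 (pay 31857): balance=43382
step 12 (pay 28760): balance=15637

15637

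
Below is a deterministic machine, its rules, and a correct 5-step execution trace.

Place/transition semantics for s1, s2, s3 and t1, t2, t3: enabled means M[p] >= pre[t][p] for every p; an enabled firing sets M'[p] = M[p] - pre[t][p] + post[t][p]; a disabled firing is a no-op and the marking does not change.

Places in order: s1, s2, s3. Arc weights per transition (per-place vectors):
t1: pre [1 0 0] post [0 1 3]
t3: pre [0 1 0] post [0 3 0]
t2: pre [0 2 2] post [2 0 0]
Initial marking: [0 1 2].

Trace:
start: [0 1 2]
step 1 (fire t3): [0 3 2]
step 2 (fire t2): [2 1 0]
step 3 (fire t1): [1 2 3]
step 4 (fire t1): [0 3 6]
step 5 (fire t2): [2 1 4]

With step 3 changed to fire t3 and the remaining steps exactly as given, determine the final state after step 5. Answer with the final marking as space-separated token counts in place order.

(re-executing from step 3 with the substitution; state before step 3: [2 1 0])
step 3 (fire t3): [2 3 0]
step 4 (fire t1): [1 4 3]
step 5 (fire t2): [3 2 1]

3 2 1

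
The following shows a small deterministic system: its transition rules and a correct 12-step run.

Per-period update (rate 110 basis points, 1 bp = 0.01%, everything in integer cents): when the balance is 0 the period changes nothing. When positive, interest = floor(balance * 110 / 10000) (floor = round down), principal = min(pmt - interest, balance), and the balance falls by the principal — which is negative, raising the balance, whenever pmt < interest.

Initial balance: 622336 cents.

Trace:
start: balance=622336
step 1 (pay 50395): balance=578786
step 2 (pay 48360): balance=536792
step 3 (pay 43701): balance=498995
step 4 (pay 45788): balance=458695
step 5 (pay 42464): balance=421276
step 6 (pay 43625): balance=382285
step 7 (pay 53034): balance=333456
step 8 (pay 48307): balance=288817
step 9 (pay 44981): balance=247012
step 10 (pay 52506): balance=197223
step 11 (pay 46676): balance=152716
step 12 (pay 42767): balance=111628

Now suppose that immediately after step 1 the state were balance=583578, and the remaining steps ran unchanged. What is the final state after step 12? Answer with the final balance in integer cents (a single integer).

state after step 1 := balance=583578
step 2 (pay 48360): balance=541637
step 3 (pay 43701): balance=503894
step 4 (pay 45788): balance=463648
step 5 (pay 42464): balance=426284
step 6 (pay 43625): balance=387348
step 7 (pay 53034): balance=338574
step 8 (pay 48307): balance=293991
step 9 (pay 44981): balance=252243
step 10 (pay 52506): balance=202511
step 11 (pay 46676): balance=158062
step 12 (pay 42767): balance=117033

117033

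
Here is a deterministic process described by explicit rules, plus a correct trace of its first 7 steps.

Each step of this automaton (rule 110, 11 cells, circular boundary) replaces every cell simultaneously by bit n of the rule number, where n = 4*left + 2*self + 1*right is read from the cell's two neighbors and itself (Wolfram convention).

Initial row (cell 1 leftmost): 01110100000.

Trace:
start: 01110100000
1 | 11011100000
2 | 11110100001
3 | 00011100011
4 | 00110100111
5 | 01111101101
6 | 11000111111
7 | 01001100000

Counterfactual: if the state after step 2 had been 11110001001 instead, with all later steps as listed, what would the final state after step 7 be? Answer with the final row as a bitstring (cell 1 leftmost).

state after step 2 := 11110001001
3 | 00010011011
4 | 00110111111
5 | 01111100001
6 | 11000100011
7 | 01001100110

01001100110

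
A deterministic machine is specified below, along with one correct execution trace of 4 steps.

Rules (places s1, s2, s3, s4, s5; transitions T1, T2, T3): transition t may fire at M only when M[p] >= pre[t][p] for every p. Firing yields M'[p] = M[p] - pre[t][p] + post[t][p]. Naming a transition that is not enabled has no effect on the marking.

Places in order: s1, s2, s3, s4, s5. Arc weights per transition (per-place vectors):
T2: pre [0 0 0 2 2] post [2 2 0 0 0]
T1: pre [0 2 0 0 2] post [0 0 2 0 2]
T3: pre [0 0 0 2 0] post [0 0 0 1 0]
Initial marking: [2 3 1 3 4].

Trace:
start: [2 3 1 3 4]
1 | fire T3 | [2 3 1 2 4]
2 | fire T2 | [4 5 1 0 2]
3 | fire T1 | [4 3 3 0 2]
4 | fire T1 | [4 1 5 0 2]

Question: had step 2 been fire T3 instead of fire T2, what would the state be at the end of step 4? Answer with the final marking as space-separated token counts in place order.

(re-executing from step 2 with the substitution; state before step 2: [2 3 1 2 4])
2 | fire T3 | [2 3 1 1 4]
3 | fire T1 | [2 1 3 1 4]
4 | fire T1 | [2 1 3 1 4]

2 1 3 1 4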